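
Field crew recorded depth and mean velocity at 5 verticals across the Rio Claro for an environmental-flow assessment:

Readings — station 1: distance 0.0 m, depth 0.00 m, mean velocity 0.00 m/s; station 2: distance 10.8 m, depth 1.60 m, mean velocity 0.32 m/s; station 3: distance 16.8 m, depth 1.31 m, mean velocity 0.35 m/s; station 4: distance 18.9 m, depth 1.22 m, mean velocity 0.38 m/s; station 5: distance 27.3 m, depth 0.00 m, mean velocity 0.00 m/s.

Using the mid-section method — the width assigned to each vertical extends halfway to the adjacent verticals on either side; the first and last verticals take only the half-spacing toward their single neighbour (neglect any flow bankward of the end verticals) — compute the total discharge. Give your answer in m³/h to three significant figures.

w_2 = (16.8 − 0.0)/2 = 8.4 m; q_2 = 0.32 × 1.60 × 8.4 = 4.301 m³/s
w_3 = (18.9 − 10.8)/2 = 4.05 m; q_3 = 0.35 × 1.31 × 4.05 = 1.857 m³/s
w_4 = (27.3 − 16.8)/2 = 5.25 m; q_4 = 0.38 × 1.22 × 5.25 = 2.434 m³/s
Stations 1, 5 contribute zero (depth or velocity is 0).
Q = Σ qᵢ = 8.592 m³/s
= 8.592 × 3600 = 30930 m³/h

30900 m³/h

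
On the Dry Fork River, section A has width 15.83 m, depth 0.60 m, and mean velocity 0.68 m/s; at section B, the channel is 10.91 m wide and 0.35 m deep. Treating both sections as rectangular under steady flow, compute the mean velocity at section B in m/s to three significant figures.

1.69 m/s

Q = A₁V₁ = (15.83×0.60) × 0.68 = 6.459 m³/s
A₂ = 10.91 × 0.35 = 3.819 m²
V₂ = Q/A₂ = 6.459/3.819 = 1.691 m/s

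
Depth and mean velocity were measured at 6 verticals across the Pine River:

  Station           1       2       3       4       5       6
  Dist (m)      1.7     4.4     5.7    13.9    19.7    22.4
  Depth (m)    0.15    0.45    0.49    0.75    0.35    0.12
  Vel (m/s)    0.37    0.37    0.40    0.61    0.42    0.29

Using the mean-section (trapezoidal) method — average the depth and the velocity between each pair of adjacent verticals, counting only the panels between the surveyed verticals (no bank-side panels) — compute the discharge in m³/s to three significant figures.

Panel 1-2: Δb = 2.7 m, d̄ = (0.15+0.45)/2 = 0.3, v̄ = (0.37+0.37)/2 = 0.37 → q = 2.7×0.3×0.37 = 0.2997 m³/s
Panel 2-3: Δb = 1.3 m, d̄ = (0.45+0.49)/2 = 0.47, v̄ = (0.37+0.40)/2 = 0.385 → q = 1.3×0.47×0.385 = 0.2352 m³/s
Panel 3-4: Δb = 8.2 m, d̄ = (0.49+0.75)/2 = 0.62, v̄ = (0.40+0.61)/2 = 0.505 → q = 8.2×0.62×0.505 = 2.567 m³/s
Panel 4-5: Δb = 5.8 m, d̄ = (0.75+0.35)/2 = 0.55, v̄ = (0.61+0.42)/2 = 0.515 → q = 5.8×0.55×0.515 = 1.643 m³/s
Panel 5-6: Δb = 2.7 m, d̄ = (0.35+0.12)/2 = 0.235, v̄ = (0.42+0.29)/2 = 0.355 → q = 2.7×0.235×0.355 = 0.2252 m³/s
Q = Σ q = 4.970 m³/s

4.97 m³/s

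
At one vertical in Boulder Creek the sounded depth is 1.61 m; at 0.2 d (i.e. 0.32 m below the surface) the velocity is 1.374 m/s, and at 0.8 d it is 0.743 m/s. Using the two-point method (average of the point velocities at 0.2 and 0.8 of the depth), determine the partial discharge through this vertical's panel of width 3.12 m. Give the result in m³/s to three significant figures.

5.32 m³/s

v̄ = (1.374 + 0.743) / 2 = 1.059 m/s
q = v̄ × d × w = 1.059 × 1.61 × 3.12 = 5.317 m³/s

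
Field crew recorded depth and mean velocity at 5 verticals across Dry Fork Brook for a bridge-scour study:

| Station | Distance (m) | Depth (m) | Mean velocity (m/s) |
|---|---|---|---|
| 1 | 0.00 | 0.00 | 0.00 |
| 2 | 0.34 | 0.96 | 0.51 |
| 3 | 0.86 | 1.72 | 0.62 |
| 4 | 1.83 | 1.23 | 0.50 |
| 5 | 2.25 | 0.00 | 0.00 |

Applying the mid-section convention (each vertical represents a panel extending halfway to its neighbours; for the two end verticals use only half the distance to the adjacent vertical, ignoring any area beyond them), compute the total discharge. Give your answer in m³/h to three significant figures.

5160 m³/h

w_2 = (0.86 − 0.00)/2 = 0.43 m; q_2 = 0.51 × 0.96 × 0.43 = 0.2105 m³/s
w_3 = (1.83 − 0.34)/2 = 0.745 m; q_3 = 0.62 × 1.72 × 0.745 = 0.7945 m³/s
w_4 = (2.25 − 0.86)/2 = 0.695 m; q_4 = 0.50 × 1.23 × 0.695 = 0.4274 m³/s
Stations 1, 5 contribute zero (depth or velocity is 0).
Q = Σ qᵢ = 1.432 m³/s
= 1.432 × 3600 = 5157 m³/h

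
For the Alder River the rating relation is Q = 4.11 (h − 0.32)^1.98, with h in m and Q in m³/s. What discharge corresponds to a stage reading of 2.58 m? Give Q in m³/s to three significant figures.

20.7 m³/s

Q = 4.11 × (2.58 − 0.32)^1.98 = 4.11 × 2.26^1.98 = 20.65 m³/s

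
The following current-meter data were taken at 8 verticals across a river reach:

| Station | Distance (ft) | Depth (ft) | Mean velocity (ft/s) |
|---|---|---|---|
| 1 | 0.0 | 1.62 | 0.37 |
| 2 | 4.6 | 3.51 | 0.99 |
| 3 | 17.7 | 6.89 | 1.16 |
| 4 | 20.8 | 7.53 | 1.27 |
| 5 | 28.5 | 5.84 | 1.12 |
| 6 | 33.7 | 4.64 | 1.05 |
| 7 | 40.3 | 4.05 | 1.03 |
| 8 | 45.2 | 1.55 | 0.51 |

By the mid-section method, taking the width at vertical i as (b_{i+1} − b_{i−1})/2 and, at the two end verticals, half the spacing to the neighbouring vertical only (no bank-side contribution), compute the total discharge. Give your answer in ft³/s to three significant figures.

245 ft³/s

w_1 = (4.6 − 0.0)/2 = 2.3 ft; q_1 = 0.37 × 1.62 × 2.3 = 1.379 ft³/s
w_2 = (17.7 − 0.0)/2 = 8.85 ft; q_2 = 0.99 × 3.51 × 8.85 = 30.75 ft³/s
w_3 = (20.8 − 4.6)/2 = 8.1 ft; q_3 = 1.16 × 6.89 × 8.1 = 64.74 ft³/s
w_4 = (28.5 − 17.7)/2 = 5.4 ft; q_4 = 1.27 × 7.53 × 5.4 = 51.64 ft³/s
w_5 = (33.7 − 20.8)/2 = 6.45 ft; q_5 = 1.12 × 5.84 × 6.45 = 42.19 ft³/s
w_6 = (40.3 − 28.5)/2 = 5.9 ft; q_6 = 1.05 × 4.64 × 5.9 = 28.74 ft³/s
w_7 = (45.2 − 33.7)/2 = 5.75 ft; q_7 = 1.03 × 4.05 × 5.75 = 23.99 ft³/s
w_8 = (45.2 − 40.3)/2 = 2.45 ft; q_8 = 0.51 × 1.55 × 2.45 = 1.937 ft³/s
Q = Σ qᵢ = 245.4 ft³/s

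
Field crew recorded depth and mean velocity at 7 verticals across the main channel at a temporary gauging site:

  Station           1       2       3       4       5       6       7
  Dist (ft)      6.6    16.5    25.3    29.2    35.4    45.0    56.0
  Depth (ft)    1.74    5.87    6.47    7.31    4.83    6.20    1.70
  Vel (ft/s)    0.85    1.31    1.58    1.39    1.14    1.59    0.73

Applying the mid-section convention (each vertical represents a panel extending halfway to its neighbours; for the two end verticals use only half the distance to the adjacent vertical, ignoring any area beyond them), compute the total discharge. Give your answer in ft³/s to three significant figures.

347 ft³/s

w_1 = (16.5 − 6.6)/2 = 4.95 ft; q_1 = 0.85 × 1.74 × 4.95 = 7.321 ft³/s
w_2 = (25.3 − 6.6)/2 = 9.35 ft; q_2 = 1.31 × 5.87 × 9.35 = 71.90 ft³/s
w_3 = (29.2 − 16.5)/2 = 6.35 ft; q_3 = 1.58 × 6.47 × 6.35 = 64.91 ft³/s
w_4 = (35.4 − 25.3)/2 = 5.05 ft; q_4 = 1.39 × 7.31 × 5.05 = 51.31 ft³/s
w_5 = (45.0 − 29.2)/2 = 7.9 ft; q_5 = 1.14 × 4.83 × 7.9 = 43.50 ft³/s
w_6 = (56.0 − 35.4)/2 = 10.3 ft; q_6 = 1.59 × 6.20 × 10.3 = 101.5 ft³/s
w_7 = (56.0 − 45.0)/2 = 5.5 ft; q_7 = 0.73 × 1.70 × 5.5 = 6.826 ft³/s
Q = Σ qᵢ = 347.3 ft³/s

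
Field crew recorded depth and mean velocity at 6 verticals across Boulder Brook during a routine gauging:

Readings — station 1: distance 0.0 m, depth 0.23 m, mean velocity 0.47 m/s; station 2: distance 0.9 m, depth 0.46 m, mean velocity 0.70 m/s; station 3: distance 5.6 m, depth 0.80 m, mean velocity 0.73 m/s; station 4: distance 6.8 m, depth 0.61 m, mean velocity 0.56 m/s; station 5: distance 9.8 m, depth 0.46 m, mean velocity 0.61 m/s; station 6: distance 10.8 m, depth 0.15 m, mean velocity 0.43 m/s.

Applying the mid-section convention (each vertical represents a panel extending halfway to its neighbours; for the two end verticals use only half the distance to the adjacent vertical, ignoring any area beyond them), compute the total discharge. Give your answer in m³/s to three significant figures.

3.98 m³/s

w_1 = (0.9 − 0.0)/2 = 0.45 m; q_1 = 0.47 × 0.23 × 0.45 = 0.04865 m³/s
w_2 = (5.6 − 0.0)/2 = 2.8 m; q_2 = 0.70 × 0.46 × 2.8 = 0.9016 m³/s
w_3 = (6.8 − 0.9)/2 = 2.95 m; q_3 = 0.73 × 0.80 × 2.95 = 1.723 m³/s
w_4 = (9.8 − 5.6)/2 = 2.1 m; q_4 = 0.56 × 0.61 × 2.1 = 0.7174 m³/s
w_5 = (10.8 − 6.8)/2 = 2 m; q_5 = 0.61 × 0.46 × 2 = 0.5612 m³/s
w_6 = (10.8 − 9.8)/2 = 0.5 m; q_6 = 0.43 × 0.15 × 0.5 = 0.03225 m³/s
Q = Σ qᵢ = 3.984 m³/s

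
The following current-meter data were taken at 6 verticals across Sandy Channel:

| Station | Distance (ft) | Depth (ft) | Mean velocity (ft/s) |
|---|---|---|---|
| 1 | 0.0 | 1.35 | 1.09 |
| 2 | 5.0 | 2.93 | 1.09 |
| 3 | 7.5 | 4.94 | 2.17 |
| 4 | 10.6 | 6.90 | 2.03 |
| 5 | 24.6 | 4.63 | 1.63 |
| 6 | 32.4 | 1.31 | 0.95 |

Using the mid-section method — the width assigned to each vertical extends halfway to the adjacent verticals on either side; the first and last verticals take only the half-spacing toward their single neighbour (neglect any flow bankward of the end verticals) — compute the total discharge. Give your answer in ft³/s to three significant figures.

253 ft³/s

w_1 = (5.0 − 0.0)/2 = 2.5 ft; q_1 = 1.09 × 1.35 × 2.5 = 3.679 ft³/s
w_2 = (7.5 − 0.0)/2 = 3.75 ft; q_2 = 1.09 × 2.93 × 3.75 = 11.98 ft³/s
w_3 = (10.6 − 5.0)/2 = 2.8 ft; q_3 = 2.17 × 4.94 × 2.8 = 30.02 ft³/s
w_4 = (24.6 − 7.5)/2 = 8.55 ft; q_4 = 2.03 × 6.90 × 8.55 = 119.8 ft³/s
w_5 = (32.4 − 10.6)/2 = 10.9 ft; q_5 = 1.63 × 4.63 × 10.9 = 82.26 ft³/s
w_6 = (32.4 − 24.6)/2 = 3.9 ft; q_6 = 0.95 × 1.31 × 3.9 = 4.854 ft³/s
Q = Σ qᵢ = 252.5 ft³/s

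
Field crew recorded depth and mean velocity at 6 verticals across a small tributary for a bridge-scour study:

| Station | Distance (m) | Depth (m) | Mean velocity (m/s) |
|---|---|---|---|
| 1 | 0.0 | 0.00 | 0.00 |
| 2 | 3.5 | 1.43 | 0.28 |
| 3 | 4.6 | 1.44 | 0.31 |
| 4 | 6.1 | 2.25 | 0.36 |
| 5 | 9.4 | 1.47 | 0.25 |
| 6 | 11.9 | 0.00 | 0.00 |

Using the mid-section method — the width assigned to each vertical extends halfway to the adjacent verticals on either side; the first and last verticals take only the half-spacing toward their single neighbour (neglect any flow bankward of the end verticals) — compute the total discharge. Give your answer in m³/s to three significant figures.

4.51 m³/s

w_2 = (4.6 − 0.0)/2 = 2.3 m; q_2 = 0.28 × 1.43 × 2.3 = 0.9209 m³/s
w_3 = (6.1 − 3.5)/2 = 1.3 m; q_3 = 0.31 × 1.44 × 1.3 = 0.5803 m³/s
w_4 = (9.4 − 4.6)/2 = 2.4 m; q_4 = 0.36 × 2.25 × 2.4 = 1.944 m³/s
w_5 = (11.9 − 6.1)/2 = 2.9 m; q_5 = 0.25 × 1.47 × 2.9 = 1.066 m³/s
Stations 1, 6 contribute zero (depth or velocity is 0).
Q = Σ qᵢ = 4.511 m³/s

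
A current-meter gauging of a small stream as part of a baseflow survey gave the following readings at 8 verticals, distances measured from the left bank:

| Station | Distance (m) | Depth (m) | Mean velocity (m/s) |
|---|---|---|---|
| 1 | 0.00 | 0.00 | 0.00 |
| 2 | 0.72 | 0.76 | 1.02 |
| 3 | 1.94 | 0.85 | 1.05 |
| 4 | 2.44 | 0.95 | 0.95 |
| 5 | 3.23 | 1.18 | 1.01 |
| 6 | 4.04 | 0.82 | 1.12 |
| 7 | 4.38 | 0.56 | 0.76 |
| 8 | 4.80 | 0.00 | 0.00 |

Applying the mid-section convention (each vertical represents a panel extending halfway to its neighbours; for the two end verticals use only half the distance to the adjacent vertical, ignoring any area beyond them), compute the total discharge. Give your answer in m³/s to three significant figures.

w_2 = (1.94 − 0.00)/2 = 0.97 m; q_2 = 1.02 × 0.76 × 0.97 = 0.7519 m³/s
w_3 = (2.44 − 0.72)/2 = 0.86 m; q_3 = 1.05 × 0.85 × 0.86 = 0.7676 m³/s
w_4 = (3.23 − 1.94)/2 = 0.645 m; q_4 = 0.95 × 0.95 × 0.645 = 0.5821 m³/s
w_5 = (4.04 − 2.44)/2 = 0.8 m; q_5 = 1.01 × 1.18 × 0.8 = 0.9534 m³/s
w_6 = (4.38 − 3.23)/2 = 0.575 m; q_6 = 1.12 × 0.82 × 0.575 = 0.5281 m³/s
w_7 = (4.80 − 4.04)/2 = 0.38 m; q_7 = 0.76 × 0.56 × 0.38 = 0.1617 m³/s
Stations 1, 8 contribute zero (depth or velocity is 0).
Q = Σ qᵢ = 3.745 m³/s

3.74 m³/s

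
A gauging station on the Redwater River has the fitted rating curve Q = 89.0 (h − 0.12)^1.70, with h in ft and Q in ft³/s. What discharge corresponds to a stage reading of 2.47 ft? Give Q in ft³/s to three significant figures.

Q = 89.0 × (2.47 − 0.12)^1.70 = 89.0 × 2.35^1.70 = 380.4 ft³/s

380 ft³/s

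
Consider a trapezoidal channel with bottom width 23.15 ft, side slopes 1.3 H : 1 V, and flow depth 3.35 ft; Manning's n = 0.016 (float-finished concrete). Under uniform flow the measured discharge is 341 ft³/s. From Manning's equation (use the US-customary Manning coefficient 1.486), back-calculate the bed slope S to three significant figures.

A = (b + z·y)·y = (23.15 + 1.3×3.35)×3.35 = 92.14 ft²
P = b + 2y√(1+z²) = 23.15 + 2×3.35×√(1+1.3²) = 34.14 ft
R = A/P = 92.14/34.14 = 2.699 ft
S = (Q·n / (1.486·A·R^(2/3)))² = (341×0.016 / (1.486×92.14×1.939))² = 0.0004225

0.000423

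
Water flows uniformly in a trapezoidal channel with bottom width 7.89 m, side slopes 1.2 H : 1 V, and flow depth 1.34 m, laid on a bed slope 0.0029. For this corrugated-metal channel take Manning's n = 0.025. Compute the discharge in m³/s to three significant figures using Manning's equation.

28.4 m³/s

A = (b + z·y)·y = (7.89 + 1.2×1.34)×1.34 = 12.73 m²
P = b + 2y√(1+z²) = 7.89 + 2×1.34×√(1+1.2²) = 12.08 m
R = A/P = 12.73/12.08 = 1.054 m
Q = (1/n)·A·R^(2/3)·S^(1/2) = (1/0.025) × 12.73 × 1.054^(2/3) × 0.0029^(1/2) = 28.39 m³/s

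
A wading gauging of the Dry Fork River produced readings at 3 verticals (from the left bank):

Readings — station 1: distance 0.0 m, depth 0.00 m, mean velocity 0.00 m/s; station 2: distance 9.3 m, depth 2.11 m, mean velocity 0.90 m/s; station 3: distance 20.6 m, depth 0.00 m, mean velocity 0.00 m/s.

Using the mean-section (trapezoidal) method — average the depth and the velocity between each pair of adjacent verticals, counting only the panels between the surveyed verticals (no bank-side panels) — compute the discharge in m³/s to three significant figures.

Panel 1-2: Δb = 9.3 m, d̄ = (0.00+2.11)/2 = 1.055, v̄ = (0.00+0.90)/2 = 0.45 → q = 9.3×1.055×0.45 = 4.415 m³/s
Panel 2-3: Δb = 11.3 m, d̄ = (2.11+0.00)/2 = 1.055, v̄ = (0.90+0.00)/2 = 0.45 → q = 11.3×1.055×0.45 = 5.365 m³/s
Q = Σ q = 9.780 m³/s

9.78 m³/s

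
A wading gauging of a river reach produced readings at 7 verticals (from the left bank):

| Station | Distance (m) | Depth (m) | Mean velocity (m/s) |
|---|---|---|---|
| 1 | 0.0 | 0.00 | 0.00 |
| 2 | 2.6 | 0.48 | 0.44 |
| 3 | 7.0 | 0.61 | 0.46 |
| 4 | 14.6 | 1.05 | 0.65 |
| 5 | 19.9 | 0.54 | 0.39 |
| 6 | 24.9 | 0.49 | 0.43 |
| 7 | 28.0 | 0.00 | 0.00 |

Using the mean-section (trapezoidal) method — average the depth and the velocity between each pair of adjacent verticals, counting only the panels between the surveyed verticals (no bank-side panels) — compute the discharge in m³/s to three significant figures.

8.13 m³/s

Panel 1-2: Δb = 2.6 m, d̄ = (0.00+0.48)/2 = 0.24, v̄ = (0.00+0.44)/2 = 0.22 → q = 2.6×0.24×0.22 = 0.1373 m³/s
Panel 2-3: Δb = 4.4 m, d̄ = (0.48+0.61)/2 = 0.545, v̄ = (0.44+0.46)/2 = 0.45 → q = 4.4×0.545×0.45 = 1.079 m³/s
Panel 3-4: Δb = 7.6 m, d̄ = (0.61+1.05)/2 = 0.83, v̄ = (0.46+0.65)/2 = 0.555 → q = 7.6×0.83×0.555 = 3.501 m³/s
Panel 4-5: Δb = 5.3 m, d̄ = (1.05+0.54)/2 = 0.795, v̄ = (0.65+0.39)/2 = 0.52 → q = 5.3×0.795×0.52 = 2.191 m³/s
Panel 5-6: Δb = 5 m, d̄ = (0.54+0.49)/2 = 0.515, v̄ = (0.39+0.43)/2 = 0.41 → q = 5×0.515×0.41 = 1.056 m³/s
Panel 6-7: Δb = 3.1 m, d̄ = (0.49+0.00)/2 = 0.245, v̄ = (0.43+0.00)/2 = 0.215 → q = 3.1×0.245×0.215 = 0.1633 m³/s
Q = Σ q = 8.127 m³/s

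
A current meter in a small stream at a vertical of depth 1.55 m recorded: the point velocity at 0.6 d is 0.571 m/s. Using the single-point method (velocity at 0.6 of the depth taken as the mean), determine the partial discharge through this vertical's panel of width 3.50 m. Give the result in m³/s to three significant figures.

3.10 m³/s

v̄ = v₀.₆ = 0.571 m/s
q = v̄ × d × w = 0.5710 × 1.55 × 3.50 = 3.098 m³/s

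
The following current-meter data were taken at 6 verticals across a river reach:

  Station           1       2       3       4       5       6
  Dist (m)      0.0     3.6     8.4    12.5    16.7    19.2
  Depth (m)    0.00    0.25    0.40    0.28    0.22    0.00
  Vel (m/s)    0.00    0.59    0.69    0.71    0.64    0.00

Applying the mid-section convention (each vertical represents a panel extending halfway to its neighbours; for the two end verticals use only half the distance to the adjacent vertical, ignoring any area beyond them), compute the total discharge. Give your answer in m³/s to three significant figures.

3.14 m³/s

w_2 = (8.4 − 0.0)/2 = 4.2 m; q_2 = 0.59 × 0.25 × 4.2 = 0.6195 m³/s
w_3 = (12.5 − 3.6)/2 = 4.45 m; q_3 = 0.69 × 0.40 × 4.45 = 1.228 m³/s
w_4 = (16.7 − 8.4)/2 = 4.15 m; q_4 = 0.71 × 0.28 × 4.15 = 0.8250 m³/s
w_5 = (19.2 − 12.5)/2 = 3.35 m; q_5 = 0.64 × 0.22 × 3.35 = 0.4717 m³/s
Stations 1, 6 contribute zero (depth or velocity is 0).
Q = Σ qᵢ = 3.144 m³/s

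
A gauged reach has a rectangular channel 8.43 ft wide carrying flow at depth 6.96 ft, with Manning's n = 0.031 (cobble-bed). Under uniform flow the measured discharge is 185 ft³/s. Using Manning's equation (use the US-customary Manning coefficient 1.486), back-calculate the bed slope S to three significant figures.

A = b·y = 8.43 × 6.96 = 58.67 ft²
P = b + 2y = 8.43 + 2×6.96 = 22.35 ft
R = A/P = 58.67/22.35 = 2.625 ft
S = (Q·n / (1.486·A·R^(2/3)))² = (185×0.031 / (1.486×58.67×1.903))² = 0.001195

0.00119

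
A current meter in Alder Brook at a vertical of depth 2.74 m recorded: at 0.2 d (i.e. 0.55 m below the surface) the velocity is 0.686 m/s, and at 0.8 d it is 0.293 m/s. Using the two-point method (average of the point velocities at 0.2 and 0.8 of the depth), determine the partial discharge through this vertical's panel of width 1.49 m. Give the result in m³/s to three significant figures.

2.00 m³/s

v̄ = (0.686 + 0.293) / 2 = 0.4895 m/s
q = v̄ × d × w = 0.4895 × 2.74 × 1.49 = 1.998 m³/s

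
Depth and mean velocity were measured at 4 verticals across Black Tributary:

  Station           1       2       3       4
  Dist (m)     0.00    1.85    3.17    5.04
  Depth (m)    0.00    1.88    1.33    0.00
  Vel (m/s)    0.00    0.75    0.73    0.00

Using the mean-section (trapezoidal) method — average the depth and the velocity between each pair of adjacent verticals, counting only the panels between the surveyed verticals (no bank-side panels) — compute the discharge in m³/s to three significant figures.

Panel 1-2: Δb = 1.85 m, d̄ = (0.00+1.88)/2 = 0.94, v̄ = (0.00+0.75)/2 = 0.375 → q = 1.85×0.94×0.375 = 0.6521 m³/s
Panel 2-3: Δb = 1.32 m, d̄ = (1.88+1.33)/2 = 1.605, v̄ = (0.75+0.73)/2 = 0.74 → q = 1.32×1.605×0.74 = 1.568 m³/s
Panel 3-4: Δb = 1.87 m, d̄ = (1.33+0.00)/2 = 0.665, v̄ = (0.73+0.00)/2 = 0.365 → q = 1.87×0.665×0.365 = 0.4539 m³/s
Q = Σ q = 2.674 m³/s

2.67 m³/s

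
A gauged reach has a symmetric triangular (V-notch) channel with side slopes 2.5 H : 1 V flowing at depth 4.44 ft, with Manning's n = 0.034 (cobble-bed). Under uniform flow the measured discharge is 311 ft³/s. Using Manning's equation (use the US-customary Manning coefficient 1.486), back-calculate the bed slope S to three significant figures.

0.00795

A = z·y² = 2.5×4.44² = 49.28 ft²
P = 2y√(1+z²) = 2×4.44×√(1+2.5²) = 23.91 ft
R = A/P = 49.28/23.91 = 2.061 ft
S = (Q·n / (1.486·A·R^(2/3)))² = (311×0.034 / (1.486×49.28×1.620))² = 0.007947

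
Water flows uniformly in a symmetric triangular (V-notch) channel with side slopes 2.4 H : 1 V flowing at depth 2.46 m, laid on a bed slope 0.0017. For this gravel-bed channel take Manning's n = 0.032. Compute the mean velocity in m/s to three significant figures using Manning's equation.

A = z·y² = 2.4×2.46² = 14.52 m²
P = 2y√(1+z²) = 2×2.46×√(1+2.4²) = 12.79 m
R = A/P = 14.52/12.79 = 1.135 m
Q = (1/n)·A·R^(2/3)·S^(1/2) = (1/0.032) × 14.52 × 1.135^(2/3) × 0.0017^(1/2) = 20.37 m³/s
V = Q/A = 20.37/14.52 = 1.402 m/s

1.40 m/s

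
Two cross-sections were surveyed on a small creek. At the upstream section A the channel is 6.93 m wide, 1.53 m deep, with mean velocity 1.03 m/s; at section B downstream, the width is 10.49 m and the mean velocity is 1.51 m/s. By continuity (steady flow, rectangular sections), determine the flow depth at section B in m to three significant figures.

Q = A₁V₁ = (6.93×1.53) × 1.03 = 10.92 m³/s
d₂ = Q/(b₂ V₂) = 10.92/(10.49×1.51) = 0.6895 m

0.689 m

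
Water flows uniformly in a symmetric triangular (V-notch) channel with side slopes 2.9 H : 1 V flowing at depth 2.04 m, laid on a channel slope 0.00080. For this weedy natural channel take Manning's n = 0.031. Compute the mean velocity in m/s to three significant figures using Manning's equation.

0.891 m/s

A = z·y² = 2.9×2.04² = 12.07 m²
P = 2y√(1+z²) = 2×2.04×√(1+2.9²) = 12.52 m
R = A/P = 12.07/12.52 = 0.9643 m
Q = (1/n)·A·R^(2/3)·S^(1/2) = (1/0.031) × 12.07 × 0.9643^(2/3) × 0.00080^(1/2) = 10.75 m³/s
V = Q/A = 10.75/12.07 = 0.8905 m/s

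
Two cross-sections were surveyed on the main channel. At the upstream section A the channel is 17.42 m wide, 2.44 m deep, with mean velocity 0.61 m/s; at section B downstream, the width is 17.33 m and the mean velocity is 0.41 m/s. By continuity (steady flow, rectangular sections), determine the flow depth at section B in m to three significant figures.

3.65 m

Q = A₁V₁ = (17.42×2.44) × 0.61 = 25.93 m³/s
d₂ = Q/(b₂ V₂) = 25.93/(17.33×0.41) = 3.649 m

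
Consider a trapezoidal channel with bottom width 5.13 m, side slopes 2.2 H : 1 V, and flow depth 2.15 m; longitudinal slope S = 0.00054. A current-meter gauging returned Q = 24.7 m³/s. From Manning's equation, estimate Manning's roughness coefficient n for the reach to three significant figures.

A = (b + z·y)·y = (5.13 + 2.2×2.15)×2.15 = 21.20 m²
P = b + 2y√(1+z²) = 5.13 + 2×2.15×√(1+2.2²) = 15.52 m
R = A/P = 21.20/15.52 = 1.366 m
n = (1/Q)·A·R^(2/3)·S^(1/2) = (1/24.7) × 21.20 × 1.231 × 0.02324 = 0.02455

0.0246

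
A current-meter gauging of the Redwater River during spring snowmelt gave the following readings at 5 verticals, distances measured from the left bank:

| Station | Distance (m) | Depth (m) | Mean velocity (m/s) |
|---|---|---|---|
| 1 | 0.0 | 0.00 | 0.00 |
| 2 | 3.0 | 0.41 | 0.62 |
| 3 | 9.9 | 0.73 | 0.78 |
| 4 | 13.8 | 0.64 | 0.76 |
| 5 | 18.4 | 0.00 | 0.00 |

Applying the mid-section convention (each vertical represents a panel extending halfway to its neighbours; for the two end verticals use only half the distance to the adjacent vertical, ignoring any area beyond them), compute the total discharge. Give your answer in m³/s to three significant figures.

6.40 m³/s

w_2 = (9.9 − 0.0)/2 = 4.95 m; q_2 = 0.62 × 0.41 × 4.95 = 1.258 m³/s
w_3 = (13.8 − 3.0)/2 = 5.4 m; q_3 = 0.78 × 0.73 × 5.4 = 3.075 m³/s
w_4 = (18.4 − 9.9)/2 = 4.25 m; q_4 = 0.76 × 0.64 × 4.25 = 2.067 m³/s
Stations 1, 5 contribute zero (depth or velocity is 0).
Q = Σ qᵢ = 6.400 m³/s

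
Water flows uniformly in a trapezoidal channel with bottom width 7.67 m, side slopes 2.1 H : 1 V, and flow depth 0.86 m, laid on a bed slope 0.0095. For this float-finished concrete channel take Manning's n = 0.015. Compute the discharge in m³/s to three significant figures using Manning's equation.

A = (b + z·y)·y = (7.67 + 2.1×0.86)×0.86 = 8.149 m²
P = b + 2y√(1+z²) = 7.67 + 2×0.86×√(1+2.1²) = 11.67 m
R = A/P = 8.149/11.67 = 0.6983 m
Q = (1/n)·A·R^(2/3)·S^(1/2) = (1/0.015) × 8.149 × 0.6983^(2/3) × 0.0095^(1/2) = 41.68 m³/s

41.7 m³/s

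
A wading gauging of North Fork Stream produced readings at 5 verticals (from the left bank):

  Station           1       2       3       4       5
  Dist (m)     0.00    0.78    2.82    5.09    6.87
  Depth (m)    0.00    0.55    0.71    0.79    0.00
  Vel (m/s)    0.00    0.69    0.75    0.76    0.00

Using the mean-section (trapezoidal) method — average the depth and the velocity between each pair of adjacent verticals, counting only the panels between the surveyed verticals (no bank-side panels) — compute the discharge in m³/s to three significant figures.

Panel 1-2: Δb = 0.78 m, d̄ = (0.00+0.55)/2 = 0.275, v̄ = (0.00+0.69)/2 = 0.345 → q = 0.78×0.275×0.345 = 0.07400 m³/s
Panel 2-3: Δb = 2.04 m, d̄ = (0.55+0.71)/2 = 0.63, v̄ = (0.69+0.75)/2 = 0.72 → q = 2.04×0.63×0.72 = 0.9253 m³/s
Panel 3-4: Δb = 2.27 m, d̄ = (0.71+0.79)/2 = 0.75, v̄ = (0.75+0.76)/2 = 0.755 → q = 2.27×0.75×0.755 = 1.285 m³/s
Panel 4-5: Δb = 1.78 m, d̄ = (0.79+0.00)/2 = 0.395, v̄ = (0.76+0.00)/2 = 0.38 → q = 1.78×0.395×0.38 = 0.2672 m³/s
Q = Σ q = 2.552 m³/s

2.55 m³/s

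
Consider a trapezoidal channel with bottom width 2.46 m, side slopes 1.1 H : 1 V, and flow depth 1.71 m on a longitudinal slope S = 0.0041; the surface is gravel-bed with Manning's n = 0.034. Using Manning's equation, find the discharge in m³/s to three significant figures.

A = (b + z·y)·y = (2.46 + 1.1×1.71)×1.71 = 7.423 m²
P = b + 2y√(1+z²) = 2.46 + 2×1.71×√(1+1.1²) = 7.544 m
R = A/P = 7.423/7.544 = 0.9839 m
Q = (1/n)·A·R^(2/3)·S^(1/2) = (1/0.034) × 7.423 × 0.9839^(2/3) × 0.0041^(1/2) = 13.83 m³/s

13.8 m³/s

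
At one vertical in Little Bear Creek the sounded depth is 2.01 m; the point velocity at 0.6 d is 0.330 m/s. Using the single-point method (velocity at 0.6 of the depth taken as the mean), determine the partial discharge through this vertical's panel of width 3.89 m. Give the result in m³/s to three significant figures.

v̄ = v₀.₆ = 0.330 m/s
q = v̄ × d × w = 0.3300 × 2.01 × 3.89 = 2.580 m³/s

2.58 m³/s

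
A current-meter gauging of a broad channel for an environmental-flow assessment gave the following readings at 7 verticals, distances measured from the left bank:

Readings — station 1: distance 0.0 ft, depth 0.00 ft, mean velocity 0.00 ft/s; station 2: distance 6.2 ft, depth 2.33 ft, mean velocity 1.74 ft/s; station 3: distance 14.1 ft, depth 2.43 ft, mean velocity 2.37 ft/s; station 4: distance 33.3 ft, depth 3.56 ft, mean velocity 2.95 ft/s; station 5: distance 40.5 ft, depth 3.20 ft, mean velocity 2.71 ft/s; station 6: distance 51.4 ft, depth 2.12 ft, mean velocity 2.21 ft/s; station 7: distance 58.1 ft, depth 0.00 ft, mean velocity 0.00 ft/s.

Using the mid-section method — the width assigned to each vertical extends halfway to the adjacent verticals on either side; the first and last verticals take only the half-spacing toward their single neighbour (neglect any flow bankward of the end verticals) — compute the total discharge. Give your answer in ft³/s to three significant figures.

w_2 = (14.1 − 0.0)/2 = 7.05 ft; q_2 = 1.74 × 2.33 × 7.05 = 28.58 ft³/s
w_3 = (33.3 − 6.2)/2 = 13.55 ft; q_3 = 2.37 × 2.43 × 13.55 = 78.04 ft³/s
w_4 = (40.5 − 14.1)/2 = 13.2 ft; q_4 = 2.95 × 3.56 × 13.2 = 138.6 ft³/s
w_5 = (51.4 − 33.3)/2 = 9.05 ft; q_5 = 2.71 × 3.20 × 9.05 = 78.48 ft³/s
w_6 = (58.1 − 40.5)/2 = 8.8 ft; q_6 = 2.21 × 2.12 × 8.8 = 41.23 ft³/s
Stations 1, 7 contribute zero (depth or velocity is 0).
Q = Σ qᵢ = 365.0 ft³/s

365 ft³/s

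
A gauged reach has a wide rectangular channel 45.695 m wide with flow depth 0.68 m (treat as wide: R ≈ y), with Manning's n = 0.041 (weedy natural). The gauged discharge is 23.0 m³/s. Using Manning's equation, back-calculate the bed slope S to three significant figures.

0.00154

A = b·y = 45.695 × 0.68 = 31.07 m²
Wide channel: R ≈ y = 0.68 m
S = (Q·n / (1·A·R^(2/3)))² = (23.0×0.041 / (1×31.07×0.7733))² = 0.001540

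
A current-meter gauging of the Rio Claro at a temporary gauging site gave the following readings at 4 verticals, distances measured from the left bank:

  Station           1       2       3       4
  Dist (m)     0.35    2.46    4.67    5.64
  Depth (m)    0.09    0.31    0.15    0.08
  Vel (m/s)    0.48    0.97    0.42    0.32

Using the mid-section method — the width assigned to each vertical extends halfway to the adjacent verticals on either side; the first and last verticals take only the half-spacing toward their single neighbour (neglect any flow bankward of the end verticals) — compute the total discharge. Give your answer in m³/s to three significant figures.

w_1 = (2.46 − 0.35)/2 = 1.055 m; q_1 = 0.48 × 0.09 × 1.055 = 0.04558 m³/s
w_2 = (4.67 − 0.35)/2 = 2.16 m; q_2 = 0.97 × 0.31 × 2.16 = 0.6495 m³/s
w_3 = (5.64 − 2.46)/2 = 1.59 m; q_3 = 0.42 × 0.15 × 1.59 = 0.1002 m³/s
w_4 = (5.64 − 4.67)/2 = 0.485 m; q_4 = 0.32 × 0.08 × 0.485 = 0.01242 m³/s
Q = Σ qᵢ = 0.8077 m³/s

0.808 m³/s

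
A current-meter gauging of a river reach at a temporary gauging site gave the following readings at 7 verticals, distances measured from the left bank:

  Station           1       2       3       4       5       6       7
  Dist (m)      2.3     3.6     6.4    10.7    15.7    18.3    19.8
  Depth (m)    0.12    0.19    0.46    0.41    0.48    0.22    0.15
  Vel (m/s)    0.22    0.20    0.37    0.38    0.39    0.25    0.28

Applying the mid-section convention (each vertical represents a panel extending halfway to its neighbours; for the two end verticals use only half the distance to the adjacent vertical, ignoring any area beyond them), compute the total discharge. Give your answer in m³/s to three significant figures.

w_1 = (3.6 − 2.3)/2 = 0.65 m; q_1 = 0.22 × 0.12 × 0.65 = 0.01716 m³/s
w_2 = (6.4 − 2.3)/2 = 2.05 m; q_2 = 0.20 × 0.19 × 2.05 = 0.07790 m³/s
w_3 = (10.7 − 3.6)/2 = 3.55 m; q_3 = 0.37 × 0.46 × 3.55 = 0.6042 m³/s
w_4 = (15.7 − 6.4)/2 = 4.65 m; q_4 = 0.38 × 0.41 × 4.65 = 0.7245 m³/s
w_5 = (18.3 − 10.7)/2 = 3.8 m; q_5 = 0.39 × 0.48 × 3.8 = 0.7114 m³/s
w_6 = (19.8 − 15.7)/2 = 2.05 m; q_6 = 0.25 × 0.22 × 2.05 = 0.1128 m³/s
w_7 = (19.8 − 18.3)/2 = 0.75 m; q_7 = 0.28 × 0.15 × 0.75 = 0.03150 m³/s
Q = Σ qᵢ = 2.279 m³/s

2.28 m³/s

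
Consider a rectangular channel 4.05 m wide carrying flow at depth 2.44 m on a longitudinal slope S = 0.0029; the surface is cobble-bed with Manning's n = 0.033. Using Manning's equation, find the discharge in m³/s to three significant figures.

17.3 m³/s

A = b·y = 4.05 × 2.44 = 9.882 m²
P = b + 2y = 4.05 + 2×2.44 = 8.930 m
R = A/P = 9.882/8.930 = 1.107 m
Q = (1/n)·A·R^(2/3)·S^(1/2) = (1/0.033) × 9.882 × 1.107^(2/3) × 0.0029^(1/2) = 17.25 m³/s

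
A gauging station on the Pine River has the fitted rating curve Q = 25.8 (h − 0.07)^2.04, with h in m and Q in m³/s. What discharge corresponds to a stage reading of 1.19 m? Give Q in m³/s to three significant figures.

Q = 25.8 × (1.19 − 0.07)^2.04 = 25.8 × 1.12^2.04 = 32.51 m³/s

32.5 m³/s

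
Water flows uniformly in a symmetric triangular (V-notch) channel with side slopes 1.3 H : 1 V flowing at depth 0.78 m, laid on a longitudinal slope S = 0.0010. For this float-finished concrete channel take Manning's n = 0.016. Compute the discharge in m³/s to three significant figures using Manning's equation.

A = z·y² = 1.3×0.78² = 0.7909 m²
P = 2y√(1+z²) = 2×0.78×√(1+1.3²) = 2.559 m
R = A/P = 0.7909/2.559 = 0.3091 m
Q = (1/n)·A·R^(2/3)·S^(1/2) = (1/0.016) × 0.7909 × 0.3091^(2/3) × 0.0010^(1/2) = 0.7147 m³/s

0.715 m³/s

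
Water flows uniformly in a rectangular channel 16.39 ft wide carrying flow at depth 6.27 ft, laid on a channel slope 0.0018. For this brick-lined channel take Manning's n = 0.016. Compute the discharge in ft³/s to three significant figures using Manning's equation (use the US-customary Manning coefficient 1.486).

943 ft³/s

A = b·y = 16.39 × 6.27 = 102.8 ft²
P = b + 2y = 16.39 + 2×6.27 = 28.93 ft
R = A/P = 102.8/28.93 = 3.552 ft
Q = (1.486/n)·A·R^(2/3)·S^(1/2) = (1.486/0.016) × 102.8 × 3.552^(2/3) × 0.0018^(1/2) = 942.7 ft³/s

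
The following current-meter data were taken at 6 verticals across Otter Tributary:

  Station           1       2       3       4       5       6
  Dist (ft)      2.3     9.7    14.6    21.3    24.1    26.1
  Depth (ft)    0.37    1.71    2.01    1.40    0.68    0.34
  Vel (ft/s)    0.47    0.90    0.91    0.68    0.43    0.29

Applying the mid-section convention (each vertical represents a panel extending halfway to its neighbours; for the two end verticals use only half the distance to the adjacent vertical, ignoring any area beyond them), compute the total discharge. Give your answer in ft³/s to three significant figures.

26.0 ft³/s

w_1 = (9.7 − 2.3)/2 = 3.7 ft; q_1 = 0.47 × 0.37 × 3.7 = 0.6434 ft³/s
w_2 = (14.6 − 2.3)/2 = 6.15 ft; q_2 = 0.90 × 1.71 × 6.15 = 9.465 ft³/s
w_3 = (21.3 − 9.7)/2 = 5.8 ft; q_3 = 0.91 × 2.01 × 5.8 = 10.61 ft³/s
w_4 = (24.1 − 14.6)/2 = 4.75 ft; q_4 = 0.68 × 1.40 × 4.75 = 4.522 ft³/s
w_5 = (26.1 − 21.3)/2 = 2.4 ft; q_5 = 0.43 × 0.68 × 2.4 = 0.7018 ft³/s
w_6 = (26.1 − 24.1)/2 = 1 ft; q_6 = 0.29 × 0.34 × 1 = 0.09860 ft³/s
Q = Σ qᵢ = 26.04 ft³/s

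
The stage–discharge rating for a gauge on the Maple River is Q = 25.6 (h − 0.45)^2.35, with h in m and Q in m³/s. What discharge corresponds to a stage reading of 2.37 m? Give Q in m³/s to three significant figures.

119 m³/s

Q = 25.6 × (2.37 − 0.45)^2.35 = 25.6 × 1.92^2.35 = 118.6 m³/s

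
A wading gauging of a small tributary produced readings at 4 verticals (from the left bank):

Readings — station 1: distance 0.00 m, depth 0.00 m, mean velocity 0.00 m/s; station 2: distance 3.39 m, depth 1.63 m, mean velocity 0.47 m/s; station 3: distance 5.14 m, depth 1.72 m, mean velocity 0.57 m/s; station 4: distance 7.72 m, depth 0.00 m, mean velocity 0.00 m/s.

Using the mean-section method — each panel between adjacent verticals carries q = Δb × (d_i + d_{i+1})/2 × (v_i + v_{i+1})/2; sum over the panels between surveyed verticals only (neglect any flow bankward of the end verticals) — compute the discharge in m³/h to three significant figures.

Panel 1-2: Δb = 3.39 m, d̄ = (0.00+1.63)/2 = 0.815, v̄ = (0.00+0.47)/2 = 0.235 → q = 3.39×0.815×0.235 = 0.6493 m³/s
Panel 2-3: Δb = 1.75 m, d̄ = (1.63+1.72)/2 = 1.675, v̄ = (0.47+0.57)/2 = 0.52 → q = 1.75×1.675×0.52 = 1.524 m³/s
Panel 3-4: Δb = 2.58 m, d̄ = (1.72+0.00)/2 = 0.86, v̄ = (0.57+0.00)/2 = 0.285 → q = 2.58×0.86×0.285 = 0.6324 m³/s
Q = Σ q = 2.806 m³/s
= 2.806 × 3600 = 10100 m³/h

10100 m³/h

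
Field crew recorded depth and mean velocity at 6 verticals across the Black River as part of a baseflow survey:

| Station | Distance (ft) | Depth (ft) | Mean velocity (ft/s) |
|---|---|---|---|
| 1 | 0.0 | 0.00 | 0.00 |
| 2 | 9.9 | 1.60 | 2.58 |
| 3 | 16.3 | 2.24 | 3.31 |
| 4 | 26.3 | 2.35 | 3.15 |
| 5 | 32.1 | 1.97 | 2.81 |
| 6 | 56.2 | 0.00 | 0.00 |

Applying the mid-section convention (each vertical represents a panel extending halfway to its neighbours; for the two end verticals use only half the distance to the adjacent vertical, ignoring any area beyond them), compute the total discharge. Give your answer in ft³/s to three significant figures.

236 ft³/s

w_2 = (16.3 − 0.0)/2 = 8.15 ft; q_2 = 2.58 × 1.60 × 8.15 = 33.64 ft³/s
w_3 = (26.3 − 9.9)/2 = 8.2 ft; q_3 = 3.31 × 2.24 × 8.2 = 60.80 ft³/s
w_4 = (32.1 − 16.3)/2 = 7.9 ft; q_4 = 3.15 × 2.35 × 7.9 = 58.48 ft³/s
w_5 = (56.2 − 26.3)/2 = 14.95 ft; q_5 = 2.81 × 1.97 × 14.95 = 82.76 ft³/s
Stations 1, 6 contribute zero (depth or velocity is 0).
Q = Σ qᵢ = 235.7 ft³/s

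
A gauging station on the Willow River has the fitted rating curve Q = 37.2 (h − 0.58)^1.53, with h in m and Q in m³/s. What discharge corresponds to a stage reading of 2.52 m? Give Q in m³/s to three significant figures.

103 m³/s

Q = 37.2 × (2.52 − 0.58)^1.53 = 37.2 × 1.94^1.53 = 102.5 m³/s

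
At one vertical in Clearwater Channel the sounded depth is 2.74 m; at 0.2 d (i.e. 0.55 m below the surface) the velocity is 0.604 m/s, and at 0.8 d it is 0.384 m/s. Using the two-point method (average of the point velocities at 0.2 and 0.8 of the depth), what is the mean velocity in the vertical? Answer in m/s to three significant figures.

0.494 m/s

v̄ = (0.604 + 0.384) / 2 = 0.4940 m/s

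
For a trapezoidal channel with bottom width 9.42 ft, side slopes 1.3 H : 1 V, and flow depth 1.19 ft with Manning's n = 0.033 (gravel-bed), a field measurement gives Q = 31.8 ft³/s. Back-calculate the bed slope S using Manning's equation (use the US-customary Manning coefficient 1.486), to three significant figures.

A = (b + z·y)·y = (9.42 + 1.3×1.19)×1.19 = 13.05 ft²
P = b + 2y√(1+z²) = 9.42 + 2×1.19×√(1+1.3²) = 13.32 ft
R = A/P = 13.05/13.32 = 0.9795 ft
S = (Q·n / (1.486·A·R^(2/3)))² = (31.8×0.033 / (1.486×13.05×0.9863))² = 0.003010

0.00301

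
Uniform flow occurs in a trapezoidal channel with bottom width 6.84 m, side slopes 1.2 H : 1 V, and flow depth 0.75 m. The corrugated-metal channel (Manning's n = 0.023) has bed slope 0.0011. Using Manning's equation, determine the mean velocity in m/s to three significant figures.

1.06 m/s

A = (b + z·y)·y = (6.84 + 1.2×0.75)×0.75 = 5.805 m²
P = b + 2y√(1+z²) = 6.84 + 2×0.75×√(1+1.2²) = 9.183 m
R = A/P = 5.805/9.183 = 0.6321 m
Q = (1/n)·A·R^(2/3)·S^(1/2) = (1/0.023) × 5.805 × 0.6321^(2/3) × 0.0011^(1/2) = 6.166 m³/s
V = Q/A = 6.166/5.805 = 1.062 m/s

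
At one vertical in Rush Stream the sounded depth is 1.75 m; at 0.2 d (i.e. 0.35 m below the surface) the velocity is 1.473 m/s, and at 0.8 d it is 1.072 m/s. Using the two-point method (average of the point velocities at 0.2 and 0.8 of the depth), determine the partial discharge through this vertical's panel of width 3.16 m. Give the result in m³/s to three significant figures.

7.04 m³/s

v̄ = (1.473 + 1.072) / 2 = 1.273 m/s
q = v̄ × d × w = 1.273 × 1.75 × 3.16 = 7.037 m³/s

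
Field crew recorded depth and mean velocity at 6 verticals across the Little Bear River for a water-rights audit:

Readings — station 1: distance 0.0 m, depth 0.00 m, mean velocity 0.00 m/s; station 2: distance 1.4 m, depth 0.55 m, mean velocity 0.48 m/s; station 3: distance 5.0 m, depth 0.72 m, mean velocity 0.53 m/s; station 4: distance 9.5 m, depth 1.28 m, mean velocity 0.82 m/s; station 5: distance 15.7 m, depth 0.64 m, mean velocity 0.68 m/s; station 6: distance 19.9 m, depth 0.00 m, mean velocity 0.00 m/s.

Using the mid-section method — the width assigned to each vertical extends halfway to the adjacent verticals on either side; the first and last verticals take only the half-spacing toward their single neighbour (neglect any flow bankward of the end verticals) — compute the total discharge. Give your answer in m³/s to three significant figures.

w_2 = (5.0 − 0.0)/2 = 2.5 m; q_2 = 0.48 × 0.55 × 2.5 = 0.6600 m³/s
w_3 = (9.5 − 1.4)/2 = 4.05 m; q_3 = 0.53 × 0.72 × 4.05 = 1.545 m³/s
w_4 = (15.7 − 5.0)/2 = 5.35 m; q_4 = 0.82 × 1.28 × 5.35 = 5.615 m³/s
w_5 = (19.9 − 9.5)/2 = 5.2 m; q_5 = 0.68 × 0.64 × 5.2 = 2.263 m³/s
Stations 1, 6 contribute zero (depth or velocity is 0).
Q = Σ qᵢ = 10.08 m³/s

10.1 m³/s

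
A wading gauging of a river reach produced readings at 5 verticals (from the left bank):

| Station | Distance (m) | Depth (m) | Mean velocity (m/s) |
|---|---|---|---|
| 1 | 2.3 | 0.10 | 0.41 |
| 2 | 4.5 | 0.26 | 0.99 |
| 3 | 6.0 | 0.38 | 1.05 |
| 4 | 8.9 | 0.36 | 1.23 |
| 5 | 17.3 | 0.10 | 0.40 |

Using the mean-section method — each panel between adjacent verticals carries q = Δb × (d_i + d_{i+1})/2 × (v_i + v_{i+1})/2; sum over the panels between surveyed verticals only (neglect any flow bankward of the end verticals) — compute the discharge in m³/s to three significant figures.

3.56 m³/s

Panel 1-2: Δb = 2.2 m, d̄ = (0.10+0.26)/2 = 0.18, v̄ = (0.41+0.99)/2 = 0.7 → q = 2.2×0.18×0.7 = 0.2772 m³/s
Panel 2-3: Δb = 1.5 m, d̄ = (0.26+0.38)/2 = 0.32, v̄ = (0.99+1.05)/2 = 1.02 → q = 1.5×0.32×1.02 = 0.4896 m³/s
Panel 3-4: Δb = 2.9 m, d̄ = (0.38+0.36)/2 = 0.37, v̄ = (1.05+1.23)/2 = 1.14 → q = 2.9×0.37×1.14 = 1.223 m³/s
Panel 4-5: Δb = 8.4 m, d̄ = (0.36+0.10)/2 = 0.23, v̄ = (1.23+0.40)/2 = 0.815 → q = 8.4×0.23×0.815 = 1.575 m³/s
Q = Σ q = 3.565 m³/s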